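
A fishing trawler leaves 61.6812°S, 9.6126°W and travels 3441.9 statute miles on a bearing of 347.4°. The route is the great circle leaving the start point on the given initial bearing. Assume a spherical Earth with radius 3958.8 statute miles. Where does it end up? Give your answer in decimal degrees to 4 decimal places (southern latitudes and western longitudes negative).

latitude -12.3780°, longitude -19.4364°

The arc subtends δ = 3441.9/3958.8 = 0.869430 rad at the centre.
Start latitude φ₁ = -1.076540 rad; initial bearing θ = 6.063274 rad.
sin φ₂ = sin φ₁ cos δ + cos φ₁ sin δ cos θ = (-0.880322)(0.645262) + (0.474377)(0.763961)(0.975917) = -0.214360
φ₂ = asin(-0.214360) = -0.216037 rad = -12.3780°.
Δλ = atan2( sin θ sin δ cos φ₁ , cos δ − sin φ₁ sin φ₂ ) = atan2(-0.079056, 0.456556) = -0.171458 rad = -9.8238°.
λ₂ = -9.6126° + -9.8238° = -19.4364°.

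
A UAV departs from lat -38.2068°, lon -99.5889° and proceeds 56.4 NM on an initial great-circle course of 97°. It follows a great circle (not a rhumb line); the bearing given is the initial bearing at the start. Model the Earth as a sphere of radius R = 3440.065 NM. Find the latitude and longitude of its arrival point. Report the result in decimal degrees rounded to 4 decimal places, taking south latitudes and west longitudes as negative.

latitude -38.3153°, longitude -98.4006°

δ = 56.4/3440.065 = 0.016395 rad (0.9394°).
Start latitude φ₁ = -0.666834 rad; initial bearing θ = 1.692969 rad.
Applying the spherical law of cosines for sides, sin φ₂ = sin φ₁ cos δ + cos φ₁ sin δ cos θ = -0.619989, so φ₂ = -38.3153°.
Δλ = atan2( sin θ sin δ cos φ₁ , cos δ − sin φ₁ sin φ₂ ) = atan2(0.012786, 0.616402) = 0.020741 rad = 1.1883°.
λ₂ = λ₁ + Δλ = -98.4006°.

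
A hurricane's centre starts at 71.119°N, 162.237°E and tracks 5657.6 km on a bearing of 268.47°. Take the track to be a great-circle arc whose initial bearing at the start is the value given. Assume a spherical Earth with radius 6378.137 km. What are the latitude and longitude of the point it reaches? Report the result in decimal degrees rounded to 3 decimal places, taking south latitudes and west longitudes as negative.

latitude 36.230°, longitude 88.360°

Angular distance δ = d/R = 5657.6 / 6378.137 = 0.887030 rad.
Start latitude φ₁ = 1.241261 rad; initial bearing θ = 4.685685 rad.
Applying the spherical law of cosines for sides, sin φ₂ = sin φ₁ cos δ + cos φ₁ sin δ cos θ = 0.591028, so φ₂ = 36.230°.
Then Δλ = atan2(-0.250768, 0.072491) = -1.289393 rad, from sin θ sin δ cos φ₁ over cos δ − sin φ₁ sin φ₂.
λ₂ = 162.237° + -73.877° = 88.360°.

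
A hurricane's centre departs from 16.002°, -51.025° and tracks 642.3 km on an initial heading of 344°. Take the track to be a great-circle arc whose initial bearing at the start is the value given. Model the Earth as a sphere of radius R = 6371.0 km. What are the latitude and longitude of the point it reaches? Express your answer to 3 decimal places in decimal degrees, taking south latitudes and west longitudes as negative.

latitude 21.547°, longitude -52.734°

Central angle δ = d/R = 0.100816 rad.
Start latitude φ₁ = 0.279288 rad; initial bearing θ = 6.003933 rad.
Destination latitude: φ₂ = arcsin( sin φ₁ cos δ + cos φ₁ sin δ cos θ ) = arcsin(0.367269) = 21.547°.
Then Δλ = atan2(-0.026667, 0.893677) = -0.029830 rad, from sin θ sin δ cos φ₁ over cos δ − sin φ₁ sin φ₂.
Hence λ₂ = -51.025° + -1.709° = -52.734°.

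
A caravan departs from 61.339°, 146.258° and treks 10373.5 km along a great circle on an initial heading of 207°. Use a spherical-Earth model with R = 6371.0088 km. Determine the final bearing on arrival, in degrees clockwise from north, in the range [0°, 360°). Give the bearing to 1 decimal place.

final bearing 194.3°

Angular distance δ = d/R = 10373.5 / 6371.0088 = 1.628235 rad.
Converting: φ₁ = 1.070568 rad, θ = 3.612832 rad.
Destination latitude: φ₂ = arcsin( sin φ₁ cos δ + cos φ₁ sin δ cos θ ) = arcsin(-0.477019) = -28.491°.
For the longitude increment, Δλ = atan2( sin θ sin δ cos φ₁, cos δ − sin φ₁ sin φ₂ ) = atan2(-0.217387, 0.361164) = -31.044°.
λ₂ = 146.258° + -31.044° = 115.214°.
The forward bearing on arrival equals the back-azimuth from the destination plus 180°.
Back-azimuth from P₂ (-28.5°, 115.2°) to P₁ (61.3°, 146.3°), with Δλ' = λ₁ − λ₂ = 31.0°: atan2( sin Δλ' cos φ₁ , cos φ₂ sin φ₁ − sin φ₂ cos φ₁ cos Δλ' ) = 14.3°.
Final bearing = (14.3° + 180°) mod 360° = 194.3°.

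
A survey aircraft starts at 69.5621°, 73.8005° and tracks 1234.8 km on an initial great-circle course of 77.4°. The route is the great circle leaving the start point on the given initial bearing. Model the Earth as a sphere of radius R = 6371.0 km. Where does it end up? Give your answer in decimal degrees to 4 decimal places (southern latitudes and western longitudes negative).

Central angle δ = d/R = 0.193816 rad.
With φ₁ = 69.5621° = 1.214088 rad and θ = 77.4° = 1.350885 rad:
Applying the spherical law of cosines for sides, sin φ₂ = sin φ₁ cos δ + cos φ₁ sin δ cos θ = 0.934178, so φ₂ = 69.0957°.
For the longitude increment, Δλ = atan2( sin θ sin δ cos φ₁, cos δ − sin φ₁ sin φ₂ ) = atan2(0.065636, 0.105904) = 31.7894°.
Hence λ₂ = 73.8005° + 31.7894° = 105.5899°.

latitude 69.0957°, longitude 105.5899°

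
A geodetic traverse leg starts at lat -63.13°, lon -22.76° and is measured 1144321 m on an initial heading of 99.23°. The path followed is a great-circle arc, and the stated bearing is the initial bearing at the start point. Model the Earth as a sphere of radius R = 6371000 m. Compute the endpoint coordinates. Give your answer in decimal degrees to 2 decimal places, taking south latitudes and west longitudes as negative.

Central angle δ = d/R = 0.179614 rad.
Converting: φ₁ = -1.101826 rad, θ = 1.731890 rad.
Destination latitude: φ₂ = arcsin( sin φ₁ cos δ + cos φ₁ sin δ cos θ ) = arcsin(-0.890635) = -62.95°.
Then Δλ = atan2(0.079699, 0.189436) = 0.398236 rad, from sin θ sin δ cos φ₁ over cos δ − sin φ₁ sin φ₂.
λ₂ = λ₁ + Δλ = 0.06°.

latitude -62.95°, longitude 0.06°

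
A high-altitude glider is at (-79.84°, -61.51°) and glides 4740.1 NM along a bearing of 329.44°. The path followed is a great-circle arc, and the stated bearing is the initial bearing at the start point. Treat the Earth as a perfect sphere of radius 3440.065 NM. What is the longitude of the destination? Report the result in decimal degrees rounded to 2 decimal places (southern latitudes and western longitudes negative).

δ = 4740.1/3440.065 = 1.377910 rad (78.9484°).
Converting: φ₁ = -1.393471 rad, θ = 5.749813 rad.
Applying the spherical law of cosines for sides, sin φ₂ = sin φ₁ cos δ + cos φ₁ sin δ cos θ = -0.039608, so φ₂ = -2.27°.
For the longitude increment, Δλ = atan2( sin θ sin δ cos φ₁, cos δ − sin φ₁ sin φ₂ ) = atan2(-0.088024, 0.152706) = -29.96°.
Hence λ₂ = -61.51° + -29.96° = -91.47°.

longitude -91.47°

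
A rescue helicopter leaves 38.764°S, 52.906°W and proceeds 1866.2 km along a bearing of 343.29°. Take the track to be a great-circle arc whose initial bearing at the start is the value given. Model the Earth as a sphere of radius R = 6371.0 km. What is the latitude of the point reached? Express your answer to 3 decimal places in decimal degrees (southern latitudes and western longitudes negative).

latitude -22.570°

Central angle δ = d/R = 0.292921 rad.
Start latitude φ₁ = -0.676559 rad; initial bearing θ = 5.991541 rad.
sin φ₂ = sin φ₁ cos δ + cos φ₁ sin δ cos θ = (-0.626114)(0.957405) + (0.779732)(0.288750)(0.957772) = -0.383804
φ₂ = asin(-0.383804) = -0.393913 rad = -22.570°.
Then Δλ = atan2(-0.064736, 0.717099) = -0.090031 rad, from sin θ sin δ cos φ₁ over cos δ − sin φ₁ sin φ₂.
λ₂ = λ₁ + Δλ = -58.064°.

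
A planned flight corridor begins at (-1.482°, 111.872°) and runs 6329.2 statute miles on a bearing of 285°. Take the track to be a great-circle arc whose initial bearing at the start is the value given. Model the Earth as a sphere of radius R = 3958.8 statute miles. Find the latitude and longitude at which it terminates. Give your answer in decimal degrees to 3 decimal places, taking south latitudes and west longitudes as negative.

The arc subtends δ = 6329.2/3958.8 = 1.598767 rad at the centre.
With φ₁ = -1.482° = -0.025866 rad and θ = 285° = 4.974188 rad:
Applying the spherical law of cosines for sides, sin φ₂ = sin φ₁ cos δ + cos φ₁ sin δ cos θ = 0.259355, so φ₂ = 15.032°.
For the longitude increment, Δλ = atan2( sin θ sin δ cos φ₁, cos δ − sin φ₁ sin φ₂ ) = atan2(-0.965225, -0.021260) = -91.262°.
λ₂ = λ₁ + Δλ = 20.610°.

latitude 15.032°, longitude 20.610°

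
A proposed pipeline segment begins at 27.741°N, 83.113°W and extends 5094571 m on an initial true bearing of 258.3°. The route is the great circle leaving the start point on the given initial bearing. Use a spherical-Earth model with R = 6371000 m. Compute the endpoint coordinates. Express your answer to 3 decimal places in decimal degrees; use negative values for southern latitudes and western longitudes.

latitude 11.286°, longitude -128.843°

Angular distance δ = d/R = 5094571 / 6371000 = 0.799650 rad.
Converting: φ₁ = 0.484172 rad, θ = 4.508185 rad.
Applying the spherical law of cosines for sides, sin φ₂ = sin φ₁ cos δ + cos φ₁ sin δ cos θ = 0.195710, so φ₂ = 11.286°.
Δλ = atan2( sin θ sin δ cos φ₁ , cos δ − sin φ₁ sin φ₂ ) = atan2(-0.621501, 0.605859) = -0.798142 rad = -45.730°.
λ₂ = λ₁ + Δλ = -128.843°.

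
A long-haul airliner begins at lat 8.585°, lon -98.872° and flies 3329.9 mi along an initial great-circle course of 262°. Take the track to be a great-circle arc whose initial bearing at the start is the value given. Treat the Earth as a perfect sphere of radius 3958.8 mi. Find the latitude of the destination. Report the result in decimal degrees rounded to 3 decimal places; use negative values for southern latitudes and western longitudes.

latitude -0.176°

Angular distance δ = d/R = 3329.9 / 3958.8 = 0.841139 rad.
With φ₁ = 8.585° = 0.149837 rad and θ = 262° = 4.572763 rad:
Applying the spherical law of cosines for sides, sin φ₂ = sin φ₁ cos δ + cos φ₁ sin δ cos θ = -0.003068, so φ₂ = -0.176°.
Then Δλ = atan2(-0.729878, 0.667072) = -0.830327 rad, from sin θ sin δ cos φ₁ over cos δ − sin φ₁ sin φ₂.
λ₂ = -98.872° + -47.574° = -146.446°.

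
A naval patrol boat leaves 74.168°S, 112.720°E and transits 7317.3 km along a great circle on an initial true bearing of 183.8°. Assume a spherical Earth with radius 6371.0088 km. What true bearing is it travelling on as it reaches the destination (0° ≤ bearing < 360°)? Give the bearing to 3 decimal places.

final bearing 358.648°

Central angle δ = d/R = 1.148531 rad.
Start latitude φ₁ = -1.294476 rad; initial bearing θ = 3.207915 rad.
Destination latitude: φ₂ = arcsin( sin φ₁ cos δ + cos φ₁ sin δ cos θ ) = arcsin(-0.642588) = -39.985°.
Then Δλ = atan2(-0.016493, -0.208384) = -3.062613 rad, from sin θ sin δ cos φ₁ over cos δ − sin φ₁ sin φ₂.
λ₂ = 112.720° + -175.475° = -62.755°.
The forward bearing on arrival equals the back-azimuth from the destination plus 180°.
Back-azimuth from P₂ (-39.985°, -62.755°) to P₁ (-74.168°, 112.720°), with Δλ' = λ₁ − λ₂ = 175.475°: atan2( sin Δλ' cos φ₁ , cos φ₂ sin φ₁ − sin φ₂ cos φ₁ cos Δλ' ) = 178.648°.
Final bearing = (178.648° + 180°) mod 360° = 358.648°.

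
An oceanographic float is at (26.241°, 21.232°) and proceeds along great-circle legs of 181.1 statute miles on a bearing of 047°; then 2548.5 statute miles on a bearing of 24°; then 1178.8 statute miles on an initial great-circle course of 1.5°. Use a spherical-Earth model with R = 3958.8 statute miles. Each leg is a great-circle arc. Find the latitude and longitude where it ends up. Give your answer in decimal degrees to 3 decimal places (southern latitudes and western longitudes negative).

latitude 76.335°, longitude 53.819°

Apply the spherical direct solution leg by leg, carrying full precision between legs.
Leg 1: from (26.241°, 21.232°), δ = 181.1/3958.8 = 0.045746 rad, θ = 47° → φ = 28.012°, λ = 23.403°.
Leg 2: from (28.012°, 23.403°), δ = 2548.5/3958.8 = 0.643756 rad, θ = 24° → φ = 59.287°, λ = 51.957°.
Leg 3: from (59.287°, 51.957°), δ = 1178.8/3958.8 = 0.297767 rad, θ = 1.5° → φ = 76.335°, λ = 53.819°.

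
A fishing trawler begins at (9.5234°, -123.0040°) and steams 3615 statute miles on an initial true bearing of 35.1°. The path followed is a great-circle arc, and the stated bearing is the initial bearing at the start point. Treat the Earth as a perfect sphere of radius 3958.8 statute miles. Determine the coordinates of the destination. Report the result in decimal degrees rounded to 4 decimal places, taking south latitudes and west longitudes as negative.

latitude 47.7077°, longitude -80.4501°

Angular distance δ = d/R = 3615 / 3958.8 = 0.913156 rad.
With φ₁ = 9.5234° = 0.166215 rad and θ = 35.1° = 0.612611 rad:
sin φ₂ = sin φ₁ cos δ + cos φ₁ sin δ cos θ = (0.165450)(0.611251) + (0.986218)(0.791436)(0.818150) = 0.739721
φ₂ = asin(0.739721) = 0.832656 rad = 47.7077°.
Δλ = atan2( sin θ sin δ cos φ₁ , cos δ − sin φ₁ sin φ₂ ) = atan2(0.448808, 0.488864) = 0.742706 rad = 42.5539°.
Hence λ₂ = -123.0040° + 42.5539° = -80.4501°.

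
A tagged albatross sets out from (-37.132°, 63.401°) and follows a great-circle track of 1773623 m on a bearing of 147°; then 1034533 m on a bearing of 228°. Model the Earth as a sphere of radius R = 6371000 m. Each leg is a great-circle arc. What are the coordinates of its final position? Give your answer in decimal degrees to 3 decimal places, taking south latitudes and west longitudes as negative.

latitude -55.475°, longitude 64.579°

Apply the spherical direct solution leg by leg, carrying full precision between legs.
Leg 1: from (-37.132°, 63.401°), δ = 1773623/6371000 = 0.278390 rad, θ = 147° → φ = -49.832°, λ = 76.818°.
Leg 2: from (-49.832°, 76.818°), δ = 1034533/6371000 = 0.162382 rad, θ = 228° → φ = -55.475°, λ = 64.579°.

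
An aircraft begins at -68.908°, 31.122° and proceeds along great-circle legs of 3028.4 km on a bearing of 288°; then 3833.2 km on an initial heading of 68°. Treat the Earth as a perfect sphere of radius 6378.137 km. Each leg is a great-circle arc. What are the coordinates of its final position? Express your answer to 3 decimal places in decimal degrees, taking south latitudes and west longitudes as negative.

latitude -30.639°, longitude 24.768°

Apply the spherical direct solution leg by leg, carrying full precision between legs.
Leg 1: from (-68.908°, 31.122°), δ = 3028.4/6378.137 = 0.474809 rad, θ = 288° → φ = -51.165°, λ = -12.775°.
Leg 2: from (-51.165°, -12.775°), δ = 3833.2/6378.137 = 0.600991 rad, θ = 68° → φ = -30.639°, λ = 24.768°.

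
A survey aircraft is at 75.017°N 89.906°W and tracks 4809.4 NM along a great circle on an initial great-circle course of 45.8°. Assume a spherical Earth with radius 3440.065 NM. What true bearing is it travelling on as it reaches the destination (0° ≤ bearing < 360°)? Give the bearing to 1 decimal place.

final bearing 168.6°

δ = 4809.4/3440.065 = 1.398055 rad (80.1026°).
Start latitude φ₁ = 1.309294 rad; initial bearing θ = 0.799361 rad.
Destination latitude: φ₂ = arcsin( sin φ₁ cos δ + cos φ₁ sin δ cos θ ) = arcsin(0.343597) = 20.096°.
Δλ = atan2( sin θ sin δ cos φ₁ , cos δ − sin φ₁ sin φ₂ ) = atan2(0.182586, -0.160032) = 2.290461 rad = 131.234°.
Hence λ₂ = -89.906° + 131.234° = 41.328°.
The forward bearing on arrival equals the back-azimuth from the destination plus 180°.
Back-azimuth from P₂ (20.1°, 41.3°) to P₁ (75.0°, -89.9°), with Δλ' = λ₁ − λ₂ = -131.2°: atan2( sin Δλ' cos φ₁ , cos φ₂ sin φ₁ − sin φ₂ cos φ₁ cos Δλ' ) = 348.6°.
Final bearing = (348.6° + 180°) mod 360° = 168.6°.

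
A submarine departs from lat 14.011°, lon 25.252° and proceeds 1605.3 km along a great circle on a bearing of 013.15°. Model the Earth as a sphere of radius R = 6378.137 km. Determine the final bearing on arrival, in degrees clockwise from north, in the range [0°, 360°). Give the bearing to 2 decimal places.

Angular distance δ = d/R = 1605.3 / 6378.137 = 0.251688 rad.
With φ₁ = 14.011° = 0.244538 rad and θ = 13.15° = 0.229511 rad:
Applying the spherical law of cosines for sides, sin φ₂ = sin φ₁ cos δ + cos φ₁ sin δ cos θ = 0.469774, so φ₂ = 28.020°.
For the longitude increment, Δλ = atan2( sin θ sin δ cos φ₁, cos δ − sin φ₁ sin φ₂ ) = atan2(0.054971, 0.854757) = 3.680°.
λ₂ = 25.252° + 3.680° = 28.932°.
The forward bearing on arrival equals the back-azimuth from the destination plus 180°.
Back-azimuth from P₂ (28.02°, 28.93°) to P₁ (14.01°, 25.25°), with Δλ' = λ₁ − λ₂ = -3.68°: atan2( sin Δλ' cos φ₁ , cos φ₂ sin φ₁ − sin φ₂ cos φ₁ cos Δλ' ) = 194.48°.
Final bearing = (194.48° + 180°) mod 360° = 14.48°.

final bearing 14.48°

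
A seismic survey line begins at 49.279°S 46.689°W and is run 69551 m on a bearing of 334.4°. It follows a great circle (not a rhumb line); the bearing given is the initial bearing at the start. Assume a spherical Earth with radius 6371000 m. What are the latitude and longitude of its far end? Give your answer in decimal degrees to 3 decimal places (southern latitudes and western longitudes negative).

δ = 69551/6371000 = 0.010917 rad (0.6255°).
Converting: φ₁ = -0.860081 rad, θ = 5.836381 rad.
Applying the spherical law of cosines for sides, sin φ₂ = sin φ₁ cos δ + cos φ₁ sin δ cos θ = -0.751428, so φ₂ = -48.714°.
Δλ = atan2( sin θ sin δ cos φ₁ , cos δ − sin φ₁ sin φ₂ ) = atan2(-0.003077, 0.430437) = -0.007149 rad = -0.410°.
λ₂ = -46.689° + -0.410° = -47.099°.

latitude -48.714°, longitude -47.099°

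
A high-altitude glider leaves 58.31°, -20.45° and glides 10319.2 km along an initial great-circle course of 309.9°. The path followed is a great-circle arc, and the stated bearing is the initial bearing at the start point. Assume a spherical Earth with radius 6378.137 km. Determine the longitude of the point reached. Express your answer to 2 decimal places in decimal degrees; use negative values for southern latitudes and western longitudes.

longitude -147.09°

The arc subtends δ = 10319.2/6378.137 = 1.617902 rad at the centre.
Start latitude φ₁ = 1.017701 rad; initial bearing θ = 5.408775 rad.
sin φ₂ = sin φ₁ cos δ + cos φ₁ sin δ cos θ = (0.850903)(-0.047088) + (0.525323)(0.998891)(0.641450) = 0.296527
φ₂ = asin(0.296527) = 0.301054 rad = 17.25°.
Δλ = atan2( sin θ sin δ cos φ₁ , cos δ − sin φ₁ sin φ₂ ) = atan2(-0.402563, -0.299404) = -2.210282 rad = -126.64°.
λ₂ = -20.45° + -126.64° = -147.09°.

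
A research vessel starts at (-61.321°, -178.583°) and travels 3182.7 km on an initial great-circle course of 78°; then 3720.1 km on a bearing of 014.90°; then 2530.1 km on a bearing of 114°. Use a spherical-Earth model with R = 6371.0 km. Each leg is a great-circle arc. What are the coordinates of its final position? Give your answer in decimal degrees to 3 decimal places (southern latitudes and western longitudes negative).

latitude -21.648°, longitude -105.204°

Apply the spherical direct solution leg by leg, carrying full precision between legs.
Leg 1: from (-61.321°, -178.583°), δ = 3182.7/6371 = 0.499561 rad, θ = 78° → φ = -46.246°, λ = -135.931°.
Leg 2: from (-46.246°, -135.931°), δ = 3720.1/6371 = 0.583911 rad, θ = 14.9° → φ = -13.544°, λ = -127.546°.
Leg 3: from (-13.544°, -127.546°), δ = 2530.1/6371 = 0.397128 rad, θ = 114° → φ = -21.648°, λ = -105.204°.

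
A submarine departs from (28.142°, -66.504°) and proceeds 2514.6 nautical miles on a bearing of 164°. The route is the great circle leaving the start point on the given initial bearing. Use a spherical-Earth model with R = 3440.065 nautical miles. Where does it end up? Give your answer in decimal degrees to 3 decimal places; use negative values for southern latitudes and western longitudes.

latitude -12.398°, longitude -55.644°

Angular distance δ = d/R = 2514.6 / 3440.065 = 0.730975 rad.
With φ₁ = 28.142° = 0.491171 rad and θ = 164° = 2.862340 rad:
sin φ₂ = sin φ₁ cos δ + cos φ₁ sin δ cos θ = (0.471658)(0.744524) + (0.881781)(0.667596)(-0.961262) = -0.214708
φ₂ = asin(-0.214708) = -0.216393 rad = -12.398°.
Then Δλ = atan2(0.162260, 0.845793) = 0.189541 rad, from sin θ sin δ cos φ₁ over cos δ − sin φ₁ sin φ₂.
λ₂ = λ₁ + Δλ = -55.644°.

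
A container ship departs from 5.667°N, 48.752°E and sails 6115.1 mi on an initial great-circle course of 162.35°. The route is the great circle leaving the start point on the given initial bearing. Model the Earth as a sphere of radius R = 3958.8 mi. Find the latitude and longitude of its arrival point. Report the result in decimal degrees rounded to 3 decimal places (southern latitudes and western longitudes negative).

Angular distance δ = d/R = 6115.1 / 3958.8 = 1.544685 rad.
Start latitude φ₁ = 0.098908 rad; initial bearing θ = 2.833542 rad.
Destination latitude: φ₂ = arcsin( sin φ₁ cos δ + cos φ₁ sin δ cos θ ) = arcsin(-0.945368) = -70.973°.
Δλ = atan2( sin θ sin δ cos φ₁ , cos δ − sin φ₁ sin φ₂ ) = atan2(0.301617, 0.119460) = 1.193687 rad = 68.393°.
λ₂ = 48.752° + 68.393° = 117.145°.

latitude -70.973°, longitude 117.145°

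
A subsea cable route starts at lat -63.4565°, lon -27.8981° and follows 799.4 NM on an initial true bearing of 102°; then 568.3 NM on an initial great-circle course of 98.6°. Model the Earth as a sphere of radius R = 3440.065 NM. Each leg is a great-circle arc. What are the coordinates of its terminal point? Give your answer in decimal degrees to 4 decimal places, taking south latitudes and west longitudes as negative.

Apply the spherical direct solution leg by leg, carrying full precision between legs.
Leg 1: from (-63.4565°, -27.8981°), δ = 799.4/3440.065 = 0.232379 rad, θ = 102° → φ = -63.1189°, λ = 1.9835°.
Leg 2: from (-63.1189°, 1.9835°), δ = 568.3/3440.065 = 0.165200 rad, θ = 98.6° → φ = -62.9893°, λ = 22.9627°.

latitude -62.9893°, longitude 22.9627°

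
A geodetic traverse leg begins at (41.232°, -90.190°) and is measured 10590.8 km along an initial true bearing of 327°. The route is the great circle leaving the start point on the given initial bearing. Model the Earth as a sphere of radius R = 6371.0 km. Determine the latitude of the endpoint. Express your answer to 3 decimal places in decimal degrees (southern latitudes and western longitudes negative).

δ = 10590.8/6371 = 1.662345 rad (95.2454°).
Start latitude φ₁ = 0.719634 rad; initial bearing θ = 5.707227 rad.
sin φ₂ = sin φ₁ cos δ + cos φ₁ sin δ cos θ = (0.659110)(-0.091421) + (0.752047)(0.995812)(0.838671) = 0.567822
φ₂ = asin(0.567822) = 0.603858 rad = 34.598°.
Then Δλ = atan2(-0.407879, -0.465678) = -2.422263 rad, from sin θ sin δ cos φ₁ over cos δ − sin φ₁ sin φ₂.
λ₂ = -90.190° + -138.785° = -228.975°, normalized to (−180°, 180°] → 131.025°.

latitude 34.598°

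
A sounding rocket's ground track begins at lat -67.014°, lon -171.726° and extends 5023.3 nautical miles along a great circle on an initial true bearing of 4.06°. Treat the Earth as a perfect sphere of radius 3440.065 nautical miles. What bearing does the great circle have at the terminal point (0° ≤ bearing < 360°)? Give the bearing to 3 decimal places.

final bearing 1.653°

The arc subtends δ = 5023.3/3440.065 = 1.460234 rad at the centre.
With φ₁ = -67.014° = -1.169615 rad and θ = 4.06° = 0.070860 rad:
Applying the spherical law of cosines for sides, sin φ₂ = sin φ₁ cos δ + cos φ₁ sin δ cos θ = 0.285571, so φ₂ = 16.593°.
Δλ = atan2( sin θ sin δ cos φ₁ , cos δ − sin φ₁ sin φ₂ ) = atan2(0.027479, 0.373234) = 0.073493 rad = 4.211°.
λ₂ = λ₁ + Δλ = -167.515°.
The forward bearing on arrival equals the back-azimuth from the destination plus 180°.
Back-azimuth from P₂ (16.593°, -167.515°) to P₁ (-67.014°, -171.726°), with Δλ' = λ₁ − λ₂ = -4.211°: atan2( sin Δλ' cos φ₁ , cos φ₂ sin φ₁ − sin φ₂ cos φ₁ cos Δλ' ) = 181.653°.
Final bearing = (181.653° + 180°) mod 360° = 1.653°.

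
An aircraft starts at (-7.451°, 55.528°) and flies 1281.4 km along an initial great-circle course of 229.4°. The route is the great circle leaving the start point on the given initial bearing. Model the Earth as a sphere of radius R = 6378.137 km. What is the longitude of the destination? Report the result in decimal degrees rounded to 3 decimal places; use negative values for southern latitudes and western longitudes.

Central angle δ = d/R = 0.200905 rad.
With φ₁ = -7.451° = -0.130044 rad and θ = 229.4° = 4.003785 rad:
Applying the spherical law of cosines for sides, sin φ₂ = sin φ₁ cos δ + cos φ₁ sin δ cos θ = -0.255839, so φ₂ = -14.823°.
For the longitude increment, Δλ = atan2( sin θ sin δ cos φ₁, cos δ − sin φ₁ sin φ₂ ) = atan2(-0.150238, 0.946710) = -9.017°.
λ₂ = λ₁ + Δλ = 46.511°.

longitude 46.511°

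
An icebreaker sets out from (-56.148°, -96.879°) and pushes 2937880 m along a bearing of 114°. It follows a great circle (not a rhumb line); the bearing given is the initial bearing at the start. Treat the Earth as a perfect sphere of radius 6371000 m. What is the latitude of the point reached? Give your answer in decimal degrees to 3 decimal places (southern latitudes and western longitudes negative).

δ = 2937880/6371000 = 0.461133 rad (26.4210°).
Converting: φ₁ = -0.979967 rad, θ = 1.989675 rad.
sin φ₂ = sin φ₁ cos δ + cos φ₁ sin δ cos θ = (-0.830479)(0.895549) + (0.557050)(0.444963)(-0.406737) = -0.844551
φ₂ = asin(-0.844551) = -1.005726 rad = -57.624°.
Then Δλ = atan2(0.226437, 0.194167) = 0.861973 rad, from sin θ sin δ cos φ₁ over cos δ − sin φ₁ sin φ₂.
λ₂ = -96.879° + 49.387° = -47.492°.

latitude -57.624°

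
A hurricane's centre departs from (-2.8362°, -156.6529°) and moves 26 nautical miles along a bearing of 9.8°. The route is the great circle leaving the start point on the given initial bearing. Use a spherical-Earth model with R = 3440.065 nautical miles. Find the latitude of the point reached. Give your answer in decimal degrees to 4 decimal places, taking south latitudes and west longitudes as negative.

latitude -2.4095°

Central angle δ = d/R = 0.007558 rad.
Start latitude φ₁ = -0.049501 rad; initial bearing θ = 0.171042 rad.
sin φ₂ = sin φ₁ cos δ + cos φ₁ sin δ cos θ = (-0.049481)(0.999971) + (0.998775)(0.007558)(0.985408) = -0.042041
φ₂ = asin(-0.042041) = -0.042053 rad = -2.4095°.
Then Δλ = atan2(0.001285, 0.997891) = 0.001288 rad, from sin θ sin δ cos φ₁ over cos δ − sin φ₁ sin φ₂.
λ₂ = λ₁ + Δλ = -156.5791°.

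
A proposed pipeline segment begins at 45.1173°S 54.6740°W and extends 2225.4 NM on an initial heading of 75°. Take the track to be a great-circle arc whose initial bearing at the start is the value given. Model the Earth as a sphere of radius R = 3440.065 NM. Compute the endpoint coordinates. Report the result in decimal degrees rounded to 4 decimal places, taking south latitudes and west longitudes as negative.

The arc subtends δ = 2225.4/3440.065 = 0.646906 rad at the centre.
Start latitude φ₁ = -0.787445 rad; initial bearing θ = 1.308997 rad.
sin φ₂ = sin φ₁ cos δ + cos φ₁ sin δ cos θ = (-0.708553)(0.797952) + (0.705658)(0.602721)(0.258819) = -0.455312
φ₂ = asin(-0.455312) = -0.472722 rad = -27.0850°.
For the longitude increment, Δλ = atan2( sin θ sin δ cos φ₁, cos δ − sin φ₁ sin φ₂ ) = atan2(0.410822, 0.475340) = 40.8359°.
λ₂ = λ₁ + Δλ = -13.8381°.

latitude -27.0850°, longitude -13.8381°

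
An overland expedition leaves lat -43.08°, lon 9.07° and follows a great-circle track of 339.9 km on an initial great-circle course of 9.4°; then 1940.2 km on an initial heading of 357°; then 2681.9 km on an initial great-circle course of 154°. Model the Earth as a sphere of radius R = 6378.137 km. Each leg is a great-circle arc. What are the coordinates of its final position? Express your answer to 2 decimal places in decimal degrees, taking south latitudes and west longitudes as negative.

latitude -43.65°, longitude 23.07°

Apply the spherical direct solution leg by leg, carrying full precision between legs.
Leg 1: from (-43.08°, 9.07°), δ = 339.9/6378.137 = 0.053291 rad, θ = 9.4° → φ = -40.07°, λ = 9.72°.
Leg 2: from (-40.07°, 9.72°), δ = 1940.2/6378.137 = 0.304195 rad, θ = 357° → φ = -22.66°, λ = 8.75°.
Leg 3: from (-22.66°, 8.75°), δ = 2681.9/6378.137 = 0.420483 rad, θ = 154° → φ = -43.65°, λ = 23.07°.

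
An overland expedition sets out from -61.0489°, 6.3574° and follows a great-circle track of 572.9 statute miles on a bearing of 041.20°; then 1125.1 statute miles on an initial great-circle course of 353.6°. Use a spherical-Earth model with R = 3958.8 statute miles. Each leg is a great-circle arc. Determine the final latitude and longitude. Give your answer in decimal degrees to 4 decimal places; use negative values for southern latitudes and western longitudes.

latitude -38.2163°, longitude 13.4750°

Apply the spherical direct solution leg by leg, carrying full precision between legs.
Leg 1: from (-61.0489°, 6.3574°), δ = 572.9/3958.8 = 0.144716 rad, θ = 41.2° → φ = -54.4258°, λ = 15.7548°.
Leg 2: from (-54.4258°, 15.7548°), δ = 1125.1/3958.8 = 0.284202 rad, θ = 353.6° → φ = -38.2163°, λ = 13.4750°.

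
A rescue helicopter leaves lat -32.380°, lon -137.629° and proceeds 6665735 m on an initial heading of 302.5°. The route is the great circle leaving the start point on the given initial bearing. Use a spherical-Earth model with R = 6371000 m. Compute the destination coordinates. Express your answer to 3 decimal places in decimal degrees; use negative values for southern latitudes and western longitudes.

latitude 7.155°, longitude 175.002°

The arc subtends δ = 6665735/6371000 = 1.046262 rad at the centre.
Start latitude φ₁ = -0.565138 rad; initial bearing θ = 5.279621 rad.
Destination latitude: φ₂ = arcsin( sin φ₁ cos δ + cos φ₁ sin δ cos θ ) = arcsin(0.124553) = 7.155°.
Then Δλ = atan2(-0.616499, 0.567512) = -0.826748 rad, from sin θ sin δ cos φ₁ over cos δ − sin φ₁ sin φ₂.
λ₂ = -137.629° + -47.369° = -184.998°, normalized to (−180°, 180°] → 175.002°.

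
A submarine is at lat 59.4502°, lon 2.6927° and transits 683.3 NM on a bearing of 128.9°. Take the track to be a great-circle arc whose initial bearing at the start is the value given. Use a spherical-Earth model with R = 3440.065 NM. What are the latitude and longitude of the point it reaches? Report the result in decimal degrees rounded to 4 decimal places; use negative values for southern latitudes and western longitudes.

The arc subtends δ = 683.3/3440.065 = 0.198630 rad at the centre.
Converting: φ₁ = 1.037602 rad, θ = 2.249729 rad.
sin φ₂ = sin φ₁ cos δ + cos φ₁ sin δ cos θ = (0.861188)(0.980338) + (0.508287)(0.197326)(-0.627963) = 0.781271
φ₂ = asin(0.781271) = 0.896700 rad = 51.3771°.
Then Δλ = atan2(0.078057, 0.307517) = 0.248579 rad, from sin θ sin δ cos φ₁ over cos δ − sin φ₁ sin φ₂.
Hence λ₂ = 2.6927° + 14.2425° = 16.9352°.

latitude 51.3771°, longitude 16.9352°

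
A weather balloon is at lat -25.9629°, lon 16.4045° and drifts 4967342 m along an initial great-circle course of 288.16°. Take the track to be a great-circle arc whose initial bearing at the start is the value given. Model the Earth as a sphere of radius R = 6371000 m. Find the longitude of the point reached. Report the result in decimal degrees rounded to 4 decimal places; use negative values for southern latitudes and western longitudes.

Angular distance δ = d/R = 4967342 / 6371000 = 0.779680 rad.
With φ₁ = -25.9629° = -0.453138 rad and θ = 288.16° = 5.029341 rad:
sin φ₂ = sin φ₁ cos δ + cos φ₁ sin δ cos θ = (-0.437789)(0.711138) + (0.899078)(0.703052)(0.311672) = -0.114322
φ₂ = asin(-0.114322) = -0.114572 rad = -6.5645°.
For the longitude increment, Δλ = atan2( sin θ sin δ cos φ₁, cos δ − sin φ₁ sin φ₂ ) = atan2(-0.600613, 0.661090) = -42.2558°.
λ₂ = 16.4045° + -42.2558° = -25.8513°.

longitude -25.8513°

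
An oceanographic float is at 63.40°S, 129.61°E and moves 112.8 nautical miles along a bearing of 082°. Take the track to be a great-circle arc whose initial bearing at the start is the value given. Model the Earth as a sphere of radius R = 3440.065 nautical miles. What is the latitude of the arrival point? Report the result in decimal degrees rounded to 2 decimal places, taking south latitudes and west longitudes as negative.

latitude -63.08°

Central angle δ = d/R = 0.032790 rad.
With φ₁ = -63.40° = -1.106539 rad and θ = 82° = 1.431170 rad:
Destination latitude: φ₂ = arcsin( sin φ₁ cos δ + cos φ₁ sin δ cos θ ) = arcsin(-0.891631) = -63.08°.
Then Δλ = atan2(0.014537, 0.202207) = 0.071766 rad, from sin θ sin δ cos φ₁ over cos δ − sin φ₁ sin φ₂.
λ₂ = λ₁ + Δλ = 133.72°.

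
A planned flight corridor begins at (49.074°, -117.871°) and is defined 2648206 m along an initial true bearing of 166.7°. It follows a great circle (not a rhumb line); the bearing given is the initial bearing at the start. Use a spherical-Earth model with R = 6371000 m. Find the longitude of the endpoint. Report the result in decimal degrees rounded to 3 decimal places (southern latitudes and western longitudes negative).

longitude -111.953°

δ = 2648206/6371000 = 0.415666 rad (23.8159°).
Converting: φ₁ = 0.856503 rad, θ = 2.909464 rad.
sin φ₂ = sin φ₁ cos δ + cos φ₁ sin δ cos θ = (0.755556)(0.914848) + (0.655084)(0.403799)(-0.973179) = 0.433792
φ₂ = asin(0.433792) = 0.448697 rad = 25.708°.
Then Δλ = atan2(0.060853, 0.587094) = 0.103283 rad, from sin θ sin δ cos φ₁ over cos δ − sin φ₁ sin φ₂.
λ₂ = λ₁ + Δλ = -111.953°.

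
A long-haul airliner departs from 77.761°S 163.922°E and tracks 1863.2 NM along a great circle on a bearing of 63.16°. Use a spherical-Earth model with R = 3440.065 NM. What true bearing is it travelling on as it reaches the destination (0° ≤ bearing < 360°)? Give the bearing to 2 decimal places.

final bearing 17.89°

δ = 1863.2/3440.065 = 0.541618 rad (31.0324°).
Start latitude φ₁ = -1.357185 rad; initial bearing θ = 1.102350 rad.
Applying the spherical law of cosines for sides, sin φ₂ = sin φ₁ cos δ + cos φ₁ sin δ cos θ = -0.788058, so φ₂ = -52.004°.
For the longitude increment, Δλ = atan2( sin θ sin δ cos φ₁, cos δ − sin φ₁ sin φ₂ ) = atan2(0.097512, 0.086729) = 48.350°.
λ₂ = 163.922° + 48.350° = 212.272°, normalized to (−180°, 180°] → -147.728°.
The forward bearing on arrival equals the back-azimuth from the destination plus 180°.
Back-azimuth from P₂ (-52.00°, -147.73°) to P₁ (-77.76°, 163.92°), with Δλ' = λ₁ − λ₂ = 311.65°: atan2( sin Δλ' cos φ₁ , cos φ₂ sin φ₁ − sin φ₂ cos φ₁ cos Δλ' ) = 197.89°.
Final bearing = (197.89° + 180°) mod 360° = 17.89°.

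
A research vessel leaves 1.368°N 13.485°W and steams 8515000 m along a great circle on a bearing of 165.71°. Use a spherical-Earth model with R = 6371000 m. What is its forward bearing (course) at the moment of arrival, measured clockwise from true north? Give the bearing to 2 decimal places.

final bearing 135.16°

The arc subtends δ = 8515000/6371000 = 1.336525 rad at the centre.
Converting: φ₁ = 0.023876 rad, θ = 2.892185 rad.
sin φ₂ = sin φ₁ cos δ + cos φ₁ sin δ cos θ = (0.023874)(0.232134) + (0.999715)(0.972684)(-0.969059) = -0.936777
φ₂ = asin(-0.936777) = -1.213304 rad = -69.517°.
Δλ = atan2( sin θ sin δ cos φ₁ , cos δ − sin φ₁ sin φ₂ ) = atan2(0.240019, 0.254499) = 0.756126 rad = 43.323°.
λ₂ = λ₁ + Δλ = 29.838°.
The forward bearing on arrival equals the back-azimuth from the destination plus 180°.
Back-azimuth from P₂ (-69.52°, 29.84°) to P₁ (1.37°, -13.48°), with Δλ' = λ₁ − λ₂ = -43.32°: atan2( sin Δλ' cos φ₁ , cos φ₂ sin φ₁ − sin φ₂ cos φ₁ cos Δλ' ) = 315.16°.
Final bearing = (315.16° + 180°) mod 360° = 135.16°.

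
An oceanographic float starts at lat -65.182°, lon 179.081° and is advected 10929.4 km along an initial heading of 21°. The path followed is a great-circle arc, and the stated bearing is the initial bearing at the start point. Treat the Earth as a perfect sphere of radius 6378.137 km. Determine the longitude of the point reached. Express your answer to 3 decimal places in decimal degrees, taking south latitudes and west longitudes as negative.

longitude -156.437°

Angular distance δ = d/R = 10929.4 / 6378.137 = 1.713572 rad.
Converting: φ₁ = -1.137641 rad, θ = 0.366519 rad.
sin φ₂ = sin φ₁ cos δ + cos φ₁ sin δ cos θ = (-0.907646)(-0.142292) + (0.419737)(0.989825)(0.933580) = 0.517022
φ₂ = asin(0.517022) = 0.543368 rad = 31.133°.
Then Δλ = atan2(0.148890, 0.326981) = 0.427292 rad, from sin θ sin δ cos φ₁ over cos δ − sin φ₁ sin φ₂.
λ₂ = 179.081° + 24.482° = 203.563°, normalized to (−180°, 180°] → -156.437°.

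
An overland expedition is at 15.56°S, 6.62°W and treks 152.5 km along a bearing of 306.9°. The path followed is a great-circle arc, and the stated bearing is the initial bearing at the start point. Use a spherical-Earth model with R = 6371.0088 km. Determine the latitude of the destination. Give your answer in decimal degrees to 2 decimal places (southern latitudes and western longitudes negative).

Central angle δ = d/R = 0.023937 rad.
Start latitude φ₁ = -0.271573 rad; initial bearing θ = 5.356415 rad.
Applying the spherical law of cosines for sides, sin φ₂ = sin φ₁ cos δ + cos φ₁ sin δ cos θ = -0.254327, so φ₂ = -14.73°.
Δλ = atan2( sin θ sin δ cos φ₁ , cos δ − sin φ₁ sin φ₂ ) = atan2(-0.018438, 0.931491) = -0.019792 rad = -1.13°.
λ₂ = -6.62° + -1.13° = -7.75°.

latitude -14.73°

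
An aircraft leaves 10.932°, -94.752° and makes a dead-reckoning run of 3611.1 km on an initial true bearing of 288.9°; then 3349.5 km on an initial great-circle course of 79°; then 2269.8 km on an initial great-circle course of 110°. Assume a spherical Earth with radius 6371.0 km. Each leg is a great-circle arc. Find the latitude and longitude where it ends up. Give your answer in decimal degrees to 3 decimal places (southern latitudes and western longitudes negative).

Apply the spherical direct solution leg by leg, carrying full precision between legs.
Leg 1: from (10.932°, -94.752°), δ = 3611.1/6371 = 0.566803 rad, θ = 288.9° → φ = 19.315°, λ = -127.319°.
Leg 2: from (19.315°, -127.319°), δ = 3349.5/6371 = 0.525742 rad, θ = 79° → φ = 22.114°, λ = -95.195°.
Leg 3: from (22.114°, -95.195°), δ = 2269.8/6371 = 0.356271 rad, θ = 110° → φ = 14.022°, λ = -75.451°.

latitude 14.022°, longitude -75.451°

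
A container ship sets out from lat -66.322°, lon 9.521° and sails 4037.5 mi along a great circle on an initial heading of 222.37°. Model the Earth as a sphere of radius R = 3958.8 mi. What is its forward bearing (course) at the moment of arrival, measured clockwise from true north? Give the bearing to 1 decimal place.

final bearing 336.6°

Angular distance δ = d/R = 4037.5 / 3958.8 = 1.019880 rad.
Start latitude φ₁ = -1.157537 rad; initial bearing θ = 3.881089 rad.
sin φ₂ = sin φ₁ cos δ + cos φ₁ sin δ cos θ = (-0.915817)(0.523468) + (0.401596)(0.852045)(-0.738808) = -0.732205
φ₂ = asin(-0.732205) = -0.821554 rad = -47.072°.
For the longitude increment, Δλ = atan2( sin θ sin δ cos φ₁, cos δ − sin φ₁ sin φ₂ ) = atan2(-0.230599, -0.147097) = -122.533°.
Hence λ₂ = 9.521° + -122.533° = -113.012°.
The forward bearing on arrival equals the back-azimuth from the destination plus 180°.
Back-azimuth from P₂ (-47.1°, -113.0°) to P₁ (-66.3°, 9.5°), with Δλ' = λ₁ − λ₂ = 122.5°: atan2( sin Δλ' cos φ₁ , cos φ₂ sin φ₁ − sin φ₂ cos φ₁ cos Δλ' ) = 156.6°.
Final bearing = (156.6° + 180°) mod 360° = 336.6°.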